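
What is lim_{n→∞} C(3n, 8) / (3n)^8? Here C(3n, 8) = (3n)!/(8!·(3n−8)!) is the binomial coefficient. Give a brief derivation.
lim = 1/8! = 1/40320

With N = 3n → ∞: C(N, 8) / N^8 = [N(N−1)…(N−7)] / (8! · N^8) = (1/8!) · 1 · (1 − 1/(3n)) · … · (1 − 7/(3n)). Each factor → 1 as N → ∞, so the limit is 1/8! = 1/40320.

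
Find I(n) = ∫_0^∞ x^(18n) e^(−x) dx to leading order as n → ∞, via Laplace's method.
I(n) ~ sqrt(2π·18n) · (18n/e)^(18n)

Write the integrand as exp(18n ln x − x) and set f(x) = 18n ln x − x. Then f'(x) = 18n/x − 1 = 0 at x* = 18n, and f''(x*) = −18n/x*^2 = −1/(18n). Laplace's method (interior maximum) gives
  I(n) ~ e^(f(x*)) · sqrt(2π / |f''(x*)|)
        = exp(18n ln(18n) − 18n) · sqrt(2π · 18n)
        = (18n)^(18n) e^(−18n) · sqrt(2π·18n)
        = sqrt(2π·18n) · (18n/e)^(18n).
This matches Γ(18n+1) with Stirling applied to Γ.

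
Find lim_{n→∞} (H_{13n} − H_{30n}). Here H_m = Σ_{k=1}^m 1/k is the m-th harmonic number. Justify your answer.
lim = ln(13/30)

Euler-Maclaurin gives H_m = ln m + γ + 1/(2m) + O(1/m^2). The γ and O(1/m) terms cancel in the difference:
  H_{13n} − H_{30n} = ln(13n) − ln(30n) + O(1/n) = ln(13/30) + O(1/n).
Hence the limit is ln(13/30).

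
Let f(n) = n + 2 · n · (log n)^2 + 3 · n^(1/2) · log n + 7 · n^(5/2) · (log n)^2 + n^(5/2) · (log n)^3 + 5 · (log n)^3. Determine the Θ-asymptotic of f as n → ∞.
f(n) ∈ Θ(n^(5/2) · (log n)^3)

Compare the terms by growth order. For large n, n^a · (log n)^b dominates n^a' · (log n)^b' iff a > a', or (a = a' and b > b'). Ranking the 6 terms shows the dominant one is n^(5/2) · (log n)^3. Hence f(n) ∈ Θ(n^(5/2) · (log n)^3).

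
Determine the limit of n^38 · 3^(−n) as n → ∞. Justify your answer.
lim = 0

Exponentials with base > 1 dominate every fixed polynomial: for any fixed c, n^c / 3^n → 0 as n → ∞ (e.g. by the ratio test, or by writing 3^n = e^(n ln 3) and noting e^(n ln 3) / n^c → ∞). Hence n^38 · 3^(−n) = n^38 / 3^n → 0.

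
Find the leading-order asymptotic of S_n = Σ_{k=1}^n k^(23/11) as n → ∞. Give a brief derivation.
S_n ~ (11/34) · n^(34/11)

Integral comparison: Σ_{k=1}^n k^(23/11) = ∫_0^n x^(23/11) dx + O(n^(23/11)). The integral is n^(1 + 23/11) / (1 + 23/11) = n^((23+11)/11) / ((23+11)/11) = (11/34) · n^(34/11).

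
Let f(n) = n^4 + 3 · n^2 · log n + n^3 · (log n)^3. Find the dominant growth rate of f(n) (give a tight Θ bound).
f(n) ∈ Θ(n^4)

Compare the terms by growth order. For large n, n^a · (log n)^b dominates n^a' · (log n)^b' iff a > a', or (a = a' and b > b'). Ranking the 3 terms shows the dominant one is n^4. Hence f(n) ∈ Θ(n^4).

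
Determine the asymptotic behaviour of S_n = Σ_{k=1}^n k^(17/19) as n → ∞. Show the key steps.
S_n ~ (19/36) · n^(36/19)

Integral comparison: Σ_{k=1}^n k^(17/19) = ∫_0^n x^(17/19) dx + O(n^(17/19)). The integral is n^(1 + 17/19) / (1 + 17/19) = n^((17+19)/19) / ((17+19)/19) = (19/36) · n^(36/19).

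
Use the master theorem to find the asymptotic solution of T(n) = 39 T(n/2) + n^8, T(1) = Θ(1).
T(n) = Θ(n^8)

log_2 39 ≈ 5.285. f(n) = n^8 dominates n^(log_2 39) since 8 > 5.285, and the regularity condition a·f(n/b) = 39·(n/2)^8 = (39/256)·n^8 ≤ c·f(n) holds with c = 39/256 ≈ 0.152 < 1. So this is Case 3: T(n) = Θ(f(n)) = Θ(n^8).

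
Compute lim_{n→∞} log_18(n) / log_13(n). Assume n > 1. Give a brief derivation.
lim = ln(13) / ln(18) = log_18(13)

Change of base: log_18(n) = ln n / ln 18 and log_13(n) = ln n / ln 13. The ratio is (ln n / ln 18) · (ln 13 / ln n) = ln 13 / ln 18, a constant independent of n. So the limit is ln 13 / ln 18 = log_18(13).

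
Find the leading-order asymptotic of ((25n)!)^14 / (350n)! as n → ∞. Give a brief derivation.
((25n)!)^14/(350n)! ~ ((2π·25n)^(13/2) / sqrt(14)) · 14^(−14·25n)  →  0

Write N = 25n. Stirling: N! ~ sqrt(2π N)(N/e)^N and (14N)! ~ sqrt(2π·14N)·(14N/e)^(14N).
  (N!)^14/(14N)! ~ (2π N)^(14/2) (N/e)^(14N) / [sqrt(2π·14N) (14N/e)^(14N)]
     = (2π N)^(14/2) / sqrt(2π·14N) · (N/(14N))^(14N)
     = (2π N)^((14−1)/2) / sqrt(14) · 14^(−14N).
Since 14^14 > 1, the factor 14^(−14N) decays exponentially, so the ratio → 0. Substituting N = 25n gives the stated form.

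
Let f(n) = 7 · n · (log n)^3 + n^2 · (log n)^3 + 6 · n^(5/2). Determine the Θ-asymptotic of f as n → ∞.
f(n) ∈ Θ(n^(5/2))

Compare the terms by growth order. For large n, n^a · (log n)^b dominates n^a' · (log n)^b' iff a > a', or (a = a' and b > b'). Ranking the 3 terms shows the dominant one is 6 · n^(5/2). Hence f(n) ∈ Θ(n^(5/2)).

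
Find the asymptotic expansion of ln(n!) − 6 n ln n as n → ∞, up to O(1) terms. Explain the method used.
ln(n!) − 6 n ln n = −5 n ln n − n + (1/2) ln(2π n) + O(1/n)

Stirling: ln((n)!) = n ln(n) − n + (1/2) ln(2π·n) + O(1/n).
Here n ln(n) = n ln n.
Subtract 6n ln n: leading term is (1 − 6) n ln n = −5 n ln n. The next term is −n. Then the (1/2) ln(2π·n) correction.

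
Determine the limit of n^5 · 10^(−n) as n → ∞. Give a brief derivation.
lim = 0

Exponentials with base > 1 dominate every fixed polynomial: for any fixed c, n^c / 10^n → 0 as n → ∞ (e.g. by the ratio test, or by writing 10^n = e^(n ln 10) and noting e^(n ln 10) / n^c → ∞). Hence n^5 · 10^(−n) = n^5 / 10^n → 0.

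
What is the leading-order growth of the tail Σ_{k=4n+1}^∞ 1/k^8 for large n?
Σ_{k>4n} 1/k^8 ~ 1/(7 · (4n)^7)

Compare to the integral: ∫_{4n}^∞ x^(−8) dx = [−x^(−7)/7]_{4n}^∞ = 1/((8−1)·(4n)^7). Euler-Maclaurin then gives
  Σ_{k>4n} 1/k^8 = ∫_{4n}^∞ dx/x^8 − 1/(2·(4n)^8) + O(1/(4n)^9).
(Equivalently this is ζ(8) − Σ_{k≤4n} 1/k^8.)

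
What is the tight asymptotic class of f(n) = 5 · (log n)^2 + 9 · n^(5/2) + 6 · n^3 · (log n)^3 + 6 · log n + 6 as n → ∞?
f(n) ∈ Θ(n^3 · (log n)^3)

Compare the terms by growth order. For large n, n^a · (log n)^b dominates n^a' · (log n)^b' iff a > a', or (a = a' and b > b'). Ranking the 5 terms shows the dominant one is 6 · n^3 · (log n)^3. Hence f(n) ∈ Θ(n^3 · (log n)^3).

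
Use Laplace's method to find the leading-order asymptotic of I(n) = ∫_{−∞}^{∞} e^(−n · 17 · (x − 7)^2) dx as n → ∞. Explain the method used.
I(n) = sqrt(π/(17n))

Here φ(x) = 17 · (x − 7)^2 has its unique minimum at x* = 7 with φ(x*) = 0 and φ''(x*) = 34. Laplace's method gives
  I(n) ~ e^(−n φ(x*)) · sqrt(2π / (n · φ''(x*))) = sqrt(2π / (34n)) = sqrt(π/(17n)).
This is exact: substituting u = (x − 7)·sqrt(17n) gives I(n) = (1/sqrt(17n)) ∫_{−∞}^{∞} e^(−u^2) du = sqrt(π/(17n)).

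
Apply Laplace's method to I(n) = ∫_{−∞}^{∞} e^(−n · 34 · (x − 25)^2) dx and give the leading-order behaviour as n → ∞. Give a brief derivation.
I(n) = sqrt(π/(34n))

Here φ(x) = 34 · (x − 25)^2 has its unique minimum at x* = 25 with φ(x*) = 0 and φ''(x*) = 68. Laplace's method gives
  I(n) ~ e^(−n φ(x*)) · sqrt(2π / (n · φ''(x*))) = sqrt(2π / (68n)) = sqrt(π/(34n)).
This is exact: substituting u = (x − 25)·sqrt(34n) gives I(n) = (1/sqrt(34n)) ∫_{−∞}^{∞} e^(−u^2) du = sqrt(π/(34n)).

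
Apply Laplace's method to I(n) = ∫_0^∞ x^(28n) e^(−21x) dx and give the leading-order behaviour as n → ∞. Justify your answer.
I(n) ~ (sqrt(2π·28n) / 21) · (28n/(21e))^(28n)

Write the integrand as exp(28n ln x − 21x) and set f(x) = 28n ln x − 21x. Then f'(x) = 28n/x − 21 = 0 at x* = 28n/21, and f''(x*) = −28n/x*^2 = −21^2/(28n). Laplace's method (interior maximum) gives
  I(n) ~ e^(f(x*)) · sqrt(2π / |f''(x*)|)
        = exp(28n ln(28n/21) − 28n) · sqrt(2π · 28n / 21^2)
        = (28n/21)^(28n) e^(−28n) · sqrt(2π·28n) / 21
        = (sqrt(2π·28n) / 21) · (28n/(21e))^(28n).
This matches Γ(28n+1)/21^(28n+1) with Stirling applied to Γ.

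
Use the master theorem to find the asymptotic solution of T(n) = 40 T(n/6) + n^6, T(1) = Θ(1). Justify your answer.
T(n) = Θ(n^6)

log_6 40 ≈ 2.059. f(n) = n^6 dominates n^(log_6 40) since 6 > 2.059, and the regularity condition a·f(n/b) = 40·(n/6)^6 = (40/46656)·n^6 ≤ c·f(n) holds with c = 40/46656 ≈ 0.000857 < 1. So this is Case 3: T(n) = Θ(f(n)) = Θ(n^6).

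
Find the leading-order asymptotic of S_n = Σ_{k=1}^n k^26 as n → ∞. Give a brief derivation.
S_n ~ n^27 / 27

By integral comparison (Euler-Maclaurin), Σ_{k=1}^n k^26 = ∫_0^n x^26 dx + O(n^26) = n^27/27 + O(n^26). (Equivalently, Faulhaber's formula gives the same leading term.)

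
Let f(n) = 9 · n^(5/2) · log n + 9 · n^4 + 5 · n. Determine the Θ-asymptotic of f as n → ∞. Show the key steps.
f(n) ∈ Θ(n^4)

Compare the terms by growth order. For large n, n^a · (log n)^b dominates n^a' · (log n)^b' iff a > a', or (a = a' and b > b'). Ranking the 3 terms shows the dominant one is 9 · n^4. Hence f(n) ∈ Θ(n^4).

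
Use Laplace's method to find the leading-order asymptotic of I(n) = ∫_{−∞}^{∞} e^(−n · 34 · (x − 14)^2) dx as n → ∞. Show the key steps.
I(n) = sqrt(π/(34n))

Here φ(x) = 34 · (x − 14)^2 has its unique minimum at x* = 14 with φ(x*) = 0 and φ''(x*) = 68. Laplace's method gives
  I(n) ~ e^(−n φ(x*)) · sqrt(2π / (n · φ''(x*))) = sqrt(2π / (68n)) = sqrt(π/(34n)).
This is exact: substituting u = (x − 14)·sqrt(34n) gives I(n) = (1/sqrt(34n)) ∫_{−∞}^{∞} e^(−u^2) du = sqrt(π/(34n)).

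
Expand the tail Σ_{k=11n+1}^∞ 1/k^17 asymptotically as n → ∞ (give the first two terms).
Σ_{k>11n} 1/k^17 = 1/(16 · (11n)^16) − 1/(2 · (11n)^17) + O(1/(11n)^18)

Compare to the integral: ∫_{11n}^∞ x^(−17) dx = [−x^(−16)/16]_{11n}^∞ = 1/((17−1)·(11n)^16). The Euler-Maclaurin correction adds −f(11n)/2 = −1/(2·(11n)^17). Euler-Maclaurin then gives
  Σ_{k>11n} 1/k^17 = ∫_{11n}^∞ dx/x^17 − 1/(2·(11n)^17) + O(1/(11n)^18).
(Equivalently this is ζ(17) − Σ_{k≤11n} 1/k^17.)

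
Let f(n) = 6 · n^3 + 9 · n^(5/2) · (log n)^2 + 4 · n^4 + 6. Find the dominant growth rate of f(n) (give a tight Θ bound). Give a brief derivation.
f(n) ∈ Θ(n^4)

Compare the terms by growth order. For large n, n^a · (log n)^b dominates n^a' · (log n)^b' iff a > a', or (a = a' and b > b'). Ranking the 4 terms shows the dominant one is 4 · n^4. Hence f(n) ∈ Θ(n^4).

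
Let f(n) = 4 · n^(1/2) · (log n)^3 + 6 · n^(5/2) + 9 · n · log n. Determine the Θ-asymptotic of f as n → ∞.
f(n) ∈ Θ(n^(5/2))

Compare the terms by growth order. For large n, n^a · (log n)^b dominates n^a' · (log n)^b' iff a > a', or (a = a' and b > b'). Ranking the 3 terms shows the dominant one is 6 · n^(5/2). Hence f(n) ∈ Θ(n^(5/2)).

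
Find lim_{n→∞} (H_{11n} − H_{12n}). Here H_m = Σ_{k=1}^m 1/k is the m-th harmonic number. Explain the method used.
lim = ln(11/12)

Euler-Maclaurin gives H_m = ln m + γ + 1/(2m) + O(1/m^2). The γ and O(1/m) terms cancel in the difference:
  H_{11n} − H_{12n} = ln(11n) − ln(12n) + O(1/n) = ln(11/12) + O(1/n).
Hence the limit is ln(11/12).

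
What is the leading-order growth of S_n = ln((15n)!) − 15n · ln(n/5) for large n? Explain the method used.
S_n ~ 15n · (ln 75 − 1) + O(ln n)

Stirling: ln((15n)!) = 15n ln(15n) − 15n + O(ln n).
  S_n = 15n ln(15n) − 15n − 15n ln(n/5) + O(ln n)
      = 15n ln(15n) − 15n ln n + 15n ln 5 − 15n + O(ln n)
      = 15n ln 15 + 15n ln 5 − 15n + O(ln n)
      = 15n (ln 75 − 1) + O(ln n).
Numerically ln(75) − 1 ≈ 3.3175.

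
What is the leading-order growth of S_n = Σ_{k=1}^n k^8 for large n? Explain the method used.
S_n ~ n^9 / 9

By integral comparison (Euler-Maclaurin), Σ_{k=1}^n k^8 = ∫_0^n x^8 dx + O(n^8) = n^9/9 + O(n^8). (Equivalently, Faulhaber's formula gives the same leading term.)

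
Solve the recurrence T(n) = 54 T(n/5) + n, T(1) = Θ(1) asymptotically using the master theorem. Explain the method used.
T(n) = Θ(n^(log_5 54))

Master theorem: compare f(n) = n to n^(log_5 54) where log_5 54 ≈ 2.478. Since 1 < log_5 54, we have f(n) = O(n^(log_5 54 − ε)) for some ε > 0 — Case 1. Hence T(n) = Θ(n^(log_5 54)).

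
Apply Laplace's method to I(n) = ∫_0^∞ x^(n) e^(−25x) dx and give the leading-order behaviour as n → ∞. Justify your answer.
I(n) ~ (sqrt(2π·n) / 25) · (n/(25e))^(n)

Write the integrand as exp(n ln x − 25x) and set f(x) = n ln x − 25x. Then f'(x) = n/x − 25 = 0 at x* = n/25, and f''(x*) = −n/x*^2 = −25^2/(n). Laplace's method (interior maximum) gives
  I(n) ~ e^(f(x*)) · sqrt(2π / |f''(x*)|)
        = exp(n ln(n/25) − n) · sqrt(2π · n / 25^2)
        = (n/25)^(n) e^(−n) · sqrt(2π·n) / 25
        = (sqrt(2π·n) / 25) · (n/(25e))^(n).
This matches Γ(n+1)/25^(n+1) with Stirling applied to Γ.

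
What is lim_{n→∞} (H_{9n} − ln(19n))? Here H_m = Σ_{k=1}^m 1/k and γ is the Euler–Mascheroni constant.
lim = ln(9/19) + γ

By Euler-Maclaurin, H_m = ln m + γ + O(1/m). So
  H_{9n} − ln(19n) = ln(9n) + γ − ln(19n) + O(1/n)
                       = ln(9/19) + γ + O(1/n).
Hence the limit is ln(9/19) + γ.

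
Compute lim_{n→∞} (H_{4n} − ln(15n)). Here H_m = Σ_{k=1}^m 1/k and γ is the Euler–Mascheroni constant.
lim = ln(4/15) + γ

By Euler-Maclaurin, H_m = ln m + γ + O(1/m). So
  H_{4n} − ln(15n) = ln(4n) + γ − ln(15n) + O(1/n)
                       = ln(4/15) + γ + O(1/n).
Hence the limit is ln(4/15) + γ.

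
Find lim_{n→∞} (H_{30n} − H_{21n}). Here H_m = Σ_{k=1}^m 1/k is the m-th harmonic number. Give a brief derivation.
lim = ln(30/21) = ln(10/7)

Euler-Maclaurin gives H_m = ln m + γ + 1/(2m) + O(1/m^2). The γ and O(1/m) terms cancel in the difference:
  H_{30n} − H_{21n} = ln(30n) − ln(21n) + O(1/n) = ln(30/21) + O(1/n).
Hence the limit is ln(30/21) = ln(10/7).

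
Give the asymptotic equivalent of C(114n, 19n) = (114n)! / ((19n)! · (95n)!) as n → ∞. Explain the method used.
C(114n, 19n) ~ (46656/3125)^(19n) · sqrt(3/(5π·19n))

Write N = 19n. Apply Stirling to each factorial:
  (6N)! ~ sqrt(2π·6N) · (6N/e)^(6N),
  N! ~ sqrt(2π N) · (N/e)^N,
  (5N)! ~ sqrt(2π·5N) · (5N/e)^(5N).
The exponential factors combine to (6N)^(6N) / (N^N · (5N)^(5N)) = 6^(6N)/5^(5N) = (6^6/5^5)^N = (46656/3125)^N.
The square-root prefactors combine to sqrt(2π·6N) / (sqrt(2π N)·sqrt(2π·5N)) = sqrt(6 / (2π·5·N)) = sqrt(3/(5π·19n)).
Substituting N = 19n: C(114n, 19n) ~ (46656/3125)^(19n) · sqrt(3/(5π·19n)).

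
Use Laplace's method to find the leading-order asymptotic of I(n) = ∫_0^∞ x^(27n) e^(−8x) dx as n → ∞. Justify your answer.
I(n) ~ (sqrt(2π·27n) / 8) · (27n/(8e))^(27n)

Write the integrand as exp(27n ln x − 8x) and set f(x) = 27n ln x − 8x. Then f'(x) = 27n/x − 8 = 0 at x* = 27n/8, and f''(x*) = −27n/x*^2 = −8^2/(27n). Laplace's method (interior maximum) gives
  I(n) ~ e^(f(x*)) · sqrt(2π / |f''(x*)|)
        = exp(27n ln(27n/8) − 27n) · sqrt(2π · 27n / 8^2)
        = (27n/8)^(27n) e^(−27n) · sqrt(2π·27n) / 8
        = (sqrt(2π·27n) / 8) · (27n/(8e))^(27n).
This matches Γ(27n+1)/8^(27n+1) with Stirling applied to Γ.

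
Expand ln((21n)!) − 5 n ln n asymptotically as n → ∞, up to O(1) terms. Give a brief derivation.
ln((21n)!) − 5 n ln n = 16 n ln n + 21(ln 21 − 1) n + (1/2) ln(2π·21n) + O(1/n)

Stirling: ln((21n)!) = 21n ln(21n) − 21n + (1/2) ln(2π·21n) + O(1/n).
Expand 21n ln(21n) = 21n (ln n + ln 21) = 21n ln n + 21n ln 21.
Subtract 5n ln n: leading term is (21 − 5) n ln n = 16 n ln n. The next term is 21n ln 21 − 21n = 21(ln 21 − 1) n. Then the (1/2) ln(2π·21n) correction.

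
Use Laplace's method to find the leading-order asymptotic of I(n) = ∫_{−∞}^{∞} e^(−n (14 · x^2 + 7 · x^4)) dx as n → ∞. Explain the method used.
I(n) ~ sqrt(π/(14n))

φ(x) = 14 · x^2 + 7 · x^4 has its unique global minimum at x* = 0 (since φ'(x) = 28x + 28x^3 = 0 only at x = 0 for real x with both coefficients positive, and φ → ∞ as |x| → ∞). At x* = 0, φ(0) = 0 and φ''(0) = 28. Laplace's method then gives
  I(n) ~ sqrt(2π / (n · φ''(0))) · e^(−n φ(0)) = sqrt(2π / (28n)) = sqrt(π/(14n)).
The 7 · x^4 term contributes only at subleading order (an O(1/n) relative correction).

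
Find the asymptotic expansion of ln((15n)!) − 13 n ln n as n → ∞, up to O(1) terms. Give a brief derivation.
ln((15n)!) − 13 n ln n = 2 n ln n + 15(ln 15 − 1) n + (1/2) ln(2π·15n) + O(1/n)

Stirling: ln((15n)!) = 15n ln(15n) − 15n + (1/2) ln(2π·15n) + O(1/n).
Expand 15n ln(15n) = 15n (ln n + ln 15) = 15n ln n + 15n ln 15.
Subtract 13n ln n: leading term is (15 − 13) n ln n = 2 n ln n. The next term is 15n ln 15 − 15n = 15(ln 15 − 1) n. Then the (1/2) ln(2π·15n) correction.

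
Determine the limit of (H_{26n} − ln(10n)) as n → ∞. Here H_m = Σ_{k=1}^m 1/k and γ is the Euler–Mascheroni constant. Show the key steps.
lim = ln(13/5) + γ

By Euler-Maclaurin, H_m = ln m + γ + O(1/m). So
  H_{26n} − ln(10n) = ln(26n) + γ − ln(10n) + O(1/n)
                       = ln(26/10) + γ + O(1/n).
Hence the limit is ln(26/10) + γ (= ln(13/5)).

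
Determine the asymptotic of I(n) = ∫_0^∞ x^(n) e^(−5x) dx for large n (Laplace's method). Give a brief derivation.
I(n) ~ (sqrt(2π·n) / 5) · (n/(5e))^(n)

Write the integrand as exp(n ln x − 5x) and set f(x) = n ln x − 5x. Then f'(x) = n/x − 5 = 0 at x* = n/5, and f''(x*) = −n/x*^2 = −5^2/(n). Laplace's method (interior maximum) gives
  I(n) ~ e^(f(x*)) · sqrt(2π / |f''(x*)|)
        = exp(n ln(n/5) − n) · sqrt(2π · n / 5^2)
        = (n/5)^(n) e^(−n) · sqrt(2π·n) / 5
        = (sqrt(2π·n) / 5) · (n/(5e))^(n).
This matches Γ(n+1)/5^(n+1) with Stirling applied to Γ.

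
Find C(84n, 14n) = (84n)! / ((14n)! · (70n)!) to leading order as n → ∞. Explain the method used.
C(84n, 14n) ~ (46656/3125)^(14n) · sqrt(3/(5π·14n))

Write N = 14n. Apply Stirling to each factorial:
  (6N)! ~ sqrt(2π·6N) · (6N/e)^(6N),
  N! ~ sqrt(2π N) · (N/e)^N,
  (5N)! ~ sqrt(2π·5N) · (5N/e)^(5N).
The exponential factors combine to (6N)^(6N) / (N^N · (5N)^(5N)) = 6^(6N)/5^(5N) = (6^6/5^5)^N = (46656/3125)^N.
The square-root prefactors combine to sqrt(2π·6N) / (sqrt(2π N)·sqrt(2π·5N)) = sqrt(6 / (2π·5·N)) = sqrt(3/(5π·14n)).
Substituting N = 14n: C(84n, 14n) ~ (46656/3125)^(14n) · sqrt(3/(5π·14n)).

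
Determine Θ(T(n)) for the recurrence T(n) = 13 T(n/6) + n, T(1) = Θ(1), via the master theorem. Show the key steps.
T(n) = Θ(n^(log_6 13))

Master theorem: compare f(n) = n to n^(log_6 13) where log_6 13 ≈ 1.432. Since 1 < log_6 13, we have f(n) = O(n^(log_6 13 − ε)) for some ε > 0 — Case 1. Hence T(n) = Θ(n^(log_6 13)).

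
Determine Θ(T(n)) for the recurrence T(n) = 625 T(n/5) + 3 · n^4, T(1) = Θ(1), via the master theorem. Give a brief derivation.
T(n) = Θ(n^4 log n)

log_5 625 = 4, and f(n) = 3 · n^4 = Θ(n^(log_5 625)). This is Case 2 of the master theorem: T(n) = Θ(f(n) · log n) = Θ(n^4 log n).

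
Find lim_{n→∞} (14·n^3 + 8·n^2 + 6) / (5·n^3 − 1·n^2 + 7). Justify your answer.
lim = 14/5

For large n the leading n^3 terms dominate both numerator and denominator. Dividing top and bottom by n^3, every other term tends to 0, leaving 14/5.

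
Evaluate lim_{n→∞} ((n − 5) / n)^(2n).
lim = e^(−10)

Rewrite as (1 − 5/n)^(2n). By the standard limit (1 + x/n)^n → e^x, we have (1 − 5/n)^n → e^(−5), and raising to the 2nd power gives e^(−10).
More precisely, ln[(1 − 5/n)^(2n)] = 2n · ln(1 − 5/n) = 2n · (-5/n + O(1/n^2)) = -10 + O(1/n) → -10.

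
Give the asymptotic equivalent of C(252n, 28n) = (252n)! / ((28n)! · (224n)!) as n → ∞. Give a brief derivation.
C(252n, 28n) ~ (387420489/16777216)^(28n) · sqrt(9/(16π·28n))

Write N = 28n. Apply Stirling to each factorial:
  (9N)! ~ sqrt(2π·9N) · (9N/e)^(9N),
  N! ~ sqrt(2π N) · (N/e)^N,
  (8N)! ~ sqrt(2π·8N) · (8N/e)^(8N).
The exponential factors combine to (9N)^(9N) / (N^N · (8N)^(8N)) = 9^(9N)/8^(8N) = (9^9/8^8)^N = (387420489/16777216)^N.
The square-root prefactors combine to sqrt(2π·9N) / (sqrt(2π N)·sqrt(2π·8N)) = sqrt(9 / (2π·8·N)) = sqrt(9/(16π·28n)).
Substituting N = 28n: C(252n, 28n) ~ (387420489/16777216)^(28n) · sqrt(9/(16π·28n)).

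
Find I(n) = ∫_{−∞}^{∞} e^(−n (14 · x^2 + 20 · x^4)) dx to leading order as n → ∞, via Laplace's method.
I(n) ~ sqrt(π/(14n))

φ(x) = 14 · x^2 + 20 · x^4 has its unique global minimum at x* = 0 (since φ'(x) = 28x + 80x^3 = 0 only at x = 0 for real x with both coefficients positive, and φ → ∞ as |x| → ∞). At x* = 0, φ(0) = 0 and φ''(0) = 28. Laplace's method then gives
  I(n) ~ sqrt(2π / (n · φ''(0))) · e^(−n φ(0)) = sqrt(2π / (28n)) = sqrt(π/(14n)).
The 20 · x^4 term contributes only at subleading order (an O(1/n) relative correction).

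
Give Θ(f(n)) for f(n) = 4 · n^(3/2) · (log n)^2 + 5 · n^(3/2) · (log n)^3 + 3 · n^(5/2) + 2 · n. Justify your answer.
f(n) ∈ Θ(n^(5/2))

Compare the terms by growth order. For large n, n^a · (log n)^b dominates n^a' · (log n)^b' iff a > a', or (a = a' and b > b'). Ranking the 4 terms shows the dominant one is 3 · n^(5/2). Hence f(n) ∈ Θ(n^(5/2)).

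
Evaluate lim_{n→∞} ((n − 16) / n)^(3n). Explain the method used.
lim = e^(−48)

Rewrite as (1 − 16/n)^(3n). By the standard limit (1 + x/n)^n → e^x, we have (1 − 16/n)^n → e^(−16), and raising to the 3rd power gives e^(−48).
More precisely, ln[(1 − 16/n)^(3n)] = 3n · ln(1 − 16/n) = 3n · (-16/n + O(1/n^2)) = -48 + O(1/n) → -48.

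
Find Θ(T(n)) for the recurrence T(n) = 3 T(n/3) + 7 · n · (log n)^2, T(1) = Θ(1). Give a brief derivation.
T(n) = Θ(n · (log n)^3)

Here log_3 3 = 1 and f(n) = 7 · n · (log n)^2 = Θ(n^(log_3 3) · (log n)^2). This is the extended Case 2 of the master theorem (f matches the critical exponent up to log factors), giving T(n) = Θ(n^(log_3 3) · (log n)^(2+1)) = Θ(n · (log n)^3).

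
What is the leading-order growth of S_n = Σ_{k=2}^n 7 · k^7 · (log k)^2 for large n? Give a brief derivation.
S_n ~ 7 · n^8 · (log n)^2 / 8

By integral comparison, S_n = ∫_1^n 7 · x^7 · (log x)^2 dx + O(n^7 · (log n)^2). For the integral, the leading term of ∫_1^n x^7 (log x)^2 dx is n^8/8 · (log n)^2 (by repeated integration by parts; each step lowers the log-exponent and produces a relatively O(1/log n) correction). Hence S_n ~ 7 · n^8 · (log n)^2 / 8.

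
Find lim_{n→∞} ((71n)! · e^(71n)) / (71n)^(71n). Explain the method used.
lim = ∞

Stirling: (71n)! ~ sqrt(2π·71n) · (71n/e)^(71n). Hence
  (71n)! · e^(71n) / (71n)^(71n) ~ sqrt(2π·71n) = sqrt(2π·71) · sqrt(n) → ∞.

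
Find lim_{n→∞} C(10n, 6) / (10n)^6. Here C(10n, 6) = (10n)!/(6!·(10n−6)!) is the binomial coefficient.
lim = 1/6! = 1/720

With N = 10n → ∞: C(N, 6) / N^6 = [N(N−1)…(N−5)] / (6! · N^6) = (1/6!) · 1 · (1 − 1/(10n)) · … · (1 − 5/(10n)). Each factor → 1 as N → ∞, so the limit is 1/6! = 1/720.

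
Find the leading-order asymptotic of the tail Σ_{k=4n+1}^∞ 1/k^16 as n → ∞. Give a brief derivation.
Σ_{k>4n} 1/k^16 ~ 1/(15 · (4n)^15)

Compare to the integral: ∫_{4n}^∞ x^(−16) dx = [−x^(−15)/15]_{4n}^∞ = 1/((16−1)·(4n)^15). Euler-Maclaurin then gives
  Σ_{k>4n} 1/k^16 = ∫_{4n}^∞ dx/x^16 − 1/(2·(4n)^16) + O(1/(4n)^17).
(Equivalently this is ζ(16) − Σ_{k≤4n} 1/k^16.)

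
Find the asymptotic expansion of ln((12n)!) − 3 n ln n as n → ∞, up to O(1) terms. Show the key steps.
ln((12n)!) − 3 n ln n = 9 n ln n + 12(ln 12 − 1) n + (1/2) ln(2π·12n) + O(1/n)

Stirling: ln((12n)!) = 12n ln(12n) − 12n + (1/2) ln(2π·12n) + O(1/n).
Expand 12n ln(12n) = 12n (ln n + ln 12) = 12n ln n + 12n ln 12.
Subtract 3n ln n: leading term is (12 − 3) n ln n = 9 n ln n. The next term is 12n ln 12 − 12n = 12(ln 12 − 1) n. Then the (1/2) ln(2π·12n) correction.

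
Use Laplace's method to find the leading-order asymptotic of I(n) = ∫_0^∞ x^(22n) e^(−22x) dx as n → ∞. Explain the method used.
I(n) ~ (sqrt(2π·22n) / 22) · (22n/(22e))^(22n)

Write the integrand as exp(22n ln x − 22x) and set f(x) = 22n ln x − 22x. Then f'(x) = 22n/x − 22 = 0 at x* = 22n/22, and f''(x*) = −22n/x*^2 = −22^2/(22n). Laplace's method (interior maximum) gives
  I(n) ~ e^(f(x*)) · sqrt(2π / |f''(x*)|)
        = exp(22n ln(22n/22) − 22n) · sqrt(2π · 22n / 22^2)
        = (22n/22)^(22n) e^(−22n) · sqrt(2π·22n) / 22
        = (sqrt(2π·22n) / 22) · (22n/(22e))^(22n).
This matches Γ(22n+1)/22^(22n+1) with Stirling applied to Γ.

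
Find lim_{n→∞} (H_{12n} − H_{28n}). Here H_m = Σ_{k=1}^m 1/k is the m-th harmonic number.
lim = ln(12/28) = ln(3/7)

Euler-Maclaurin gives H_m = ln m + γ + 1/(2m) + O(1/m^2). The γ and O(1/m) terms cancel in the difference:
  H_{12n} − H_{28n} = ln(12n) − ln(28n) + O(1/n) = ln(12/28) + O(1/n).
Hence the limit is ln(12/28) = ln(3/7).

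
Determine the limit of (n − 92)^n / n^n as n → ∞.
lim = e^(−92)

Rewrite as (1 − 92/n)^(n). By the standard limit (1 + x/n)^n → e^x, we have (1 − 92/n)^n → e^(−92), and raising to the 1st power gives e^(−92).
More precisely, ln[(1 − 92/n)^(n)] = n · ln(1 − 92/n) = n · (-92/n + O(1/n^2)) = -92 + O(1/n) → -92.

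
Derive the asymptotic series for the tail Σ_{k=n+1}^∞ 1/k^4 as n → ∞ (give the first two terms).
Σ_{k>n} 1/k^4 = 1/(3 · n^3) − 1/(2 · n^4) + O(1/n^5)

Compare to the integral: ∫_{n}^∞ x^(−4) dx = [−x^(−3)/3]_{n}^∞ = 1/((4−1)·n^3). The Euler-Maclaurin correction adds −f(n)/2 = −1/(2·n^4). Euler-Maclaurin then gives
  Σ_{k>n} 1/k^4 = ∫_{n}^∞ dx/x^4 − 1/(2·n^4) + O(1/n^5).
(Equivalently this is ζ(4) − Σ_{k≤n} 1/k^4.)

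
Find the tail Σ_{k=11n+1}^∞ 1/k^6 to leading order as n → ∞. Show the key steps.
Σ_{k>11n} 1/k^6 ~ 1/(5 · (11n)^5)

Compare to the integral: ∫_{11n}^∞ x^(−6) dx = [−x^(−5)/5]_{11n}^∞ = 1/((6−1)·(11n)^5). Euler-Maclaurin then gives
  Σ_{k>11n} 1/k^6 = ∫_{11n}^∞ dx/x^6 − 1/(2·(11n)^6) + O(1/(11n)^7).
(Equivalently this is ζ(6) − Σ_{k≤11n} 1/k^6.)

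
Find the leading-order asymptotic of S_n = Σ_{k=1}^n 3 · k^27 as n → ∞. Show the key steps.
S_n ~ 3 · n^28 / 28

By integral comparison (Euler-Maclaurin), Σ_{k=1}^n 3 · k^27 = 3 · ∫_0^n x^27 dx + O(n^27) = 3 · n^28/28 + O(n^27). (Equivalently, Faulhaber's formula gives the same leading term.)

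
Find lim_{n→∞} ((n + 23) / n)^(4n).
lim = e^92

Rewrite as (1 + 23/n)^(4n). By the standard limit (1 + x/n)^n → e^x, we have (1 + 23/n)^n → e^23, and raising to the 4th power gives e^92.
More precisely, ln[(1 + 23/n)^(4n)] = 4n · ln(1 + 23/n) = 4n · (23/n + O(1/n^2)) = 92 + O(1/n) → 92.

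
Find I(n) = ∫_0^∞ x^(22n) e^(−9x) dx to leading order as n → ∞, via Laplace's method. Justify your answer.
I(n) ~ (sqrt(2π·22n) / 9) · (22n/(9e))^(22n)

Write the integrand as exp(22n ln x − 9x) and set f(x) = 22n ln x − 9x. Then f'(x) = 22n/x − 9 = 0 at x* = 22n/9, and f''(x*) = −22n/x*^2 = −9^2/(22n). Laplace's method (interior maximum) gives
  I(n) ~ e^(f(x*)) · sqrt(2π / |f''(x*)|)
        = exp(22n ln(22n/9) − 22n) · sqrt(2π · 22n / 9^2)
        = (22n/9)^(22n) e^(−22n) · sqrt(2π·22n) / 9
        = (sqrt(2π·22n) / 9) · (22n/(9e))^(22n).
This matches Γ(22n+1)/9^(22n+1) with Stirling applied to Γ.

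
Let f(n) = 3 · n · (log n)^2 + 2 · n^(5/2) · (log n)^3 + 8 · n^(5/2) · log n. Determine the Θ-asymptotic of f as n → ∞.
f(n) ∈ Θ(n^(5/2) · (log n)^3)

Compare the terms by growth order. For large n, n^a · (log n)^b dominates n^a' · (log n)^b' iff a > a', or (a = a' and b > b'). Ranking the 3 terms shows the dominant one is 2 · n^(5/2) · (log n)^3. Hence f(n) ∈ Θ(n^(5/2) · (log n)^3).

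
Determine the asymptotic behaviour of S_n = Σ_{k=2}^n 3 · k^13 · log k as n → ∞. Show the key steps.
S_n ~ 3 · n^14 log n / 14 − 3 · n^14 / 196

By integral comparison, S_n = ∫_1^n 3 · x^13 · log x dx + O(n^13 · log n). For the integral, ∫ x^13 log x dx = n^14 log n / 14 − n^14/196 (integration by parts). Hence S_n ~ 3 · n^14 log n / 14 − 3 · n^14 / 196.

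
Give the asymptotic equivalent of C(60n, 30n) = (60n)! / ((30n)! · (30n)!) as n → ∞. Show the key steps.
C(60n, 30n) ~ (4)^(30n) · sqrt(1/(π·30n))

Write N = 30n. Apply Stirling to each factorial:
  (2N)! ~ sqrt(2π·2N) · (2N/e)^(2N),
  N! ~ sqrt(2π N) · (N/e)^N,
  (1N)! ~ sqrt(2π·1N) · (1N/e)^(1N).
The exponential factors combine to (2N)^(2N) / (N^N · (1N)^(1N)) = 2^(2N)/1^(1N) = (2^2/1^1)^N = (4)^N.
The square-root prefactors combine to sqrt(2π·2N) / (sqrt(2π N)·sqrt(2π·1N)) = sqrt(2 / (2π·1·N)) = sqrt(1/(π·30n)).
Substituting N = 30n: C(60n, 30n) ~ (4)^(30n) · sqrt(1/(π·30n)).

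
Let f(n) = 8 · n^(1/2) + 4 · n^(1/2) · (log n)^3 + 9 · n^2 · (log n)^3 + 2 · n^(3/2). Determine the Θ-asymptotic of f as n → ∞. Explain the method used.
f(n) ∈ Θ(n^2 · (log n)^3)

Compare the terms by growth order. For large n, n^a · (log n)^b dominates n^a' · (log n)^b' iff a > a', or (a = a' and b > b'). Ranking the 4 terms shows the dominant one is 9 · n^2 · (log n)^3. Hence f(n) ∈ Θ(n^2 · (log n)^3).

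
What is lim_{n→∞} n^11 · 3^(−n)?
lim = 0

Exponentials with base > 1 dominate every fixed polynomial: for any fixed c, n^c / 3^n → 0 as n → ∞ (e.g. by the ratio test, or by writing 3^n = e^(n ln 3) and noting e^(n ln 3) / n^c → ∞). Hence n^11 · 3^(−n) = n^11 / 3^n → 0.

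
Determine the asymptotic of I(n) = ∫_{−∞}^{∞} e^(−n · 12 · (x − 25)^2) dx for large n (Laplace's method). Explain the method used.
I(n) = sqrt(π/(12n))

Here φ(x) = 12 · (x − 25)^2 has its unique minimum at x* = 25 with φ(x*) = 0 and φ''(x*) = 24. Laplace's method gives
  I(n) ~ e^(−n φ(x*)) · sqrt(2π / (n · φ''(x*))) = sqrt(2π / (24n)) = sqrt(π/(12n)).
This is exact: substituting u = (x − 25)·sqrt(12n) gives I(n) = (1/sqrt(12n)) ∫_{−∞}^{∞} e^(−u^2) du = sqrt(π/(12n)).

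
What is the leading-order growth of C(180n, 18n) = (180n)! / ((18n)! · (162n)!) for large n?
C(180n, 18n) ~ (10000000000/387420489)^(18n) · sqrt(5/(9π·18n))

Write N = 18n. Apply Stirling to each factorial:
  (10N)! ~ sqrt(2π·10N) · (10N/e)^(10N),
  N! ~ sqrt(2π N) · (N/e)^N,
  (9N)! ~ sqrt(2π·9N) · (9N/e)^(9N).
The exponential factors combine to (10N)^(10N) / (N^N · (9N)^(9N)) = 10^(10N)/9^(9N) = (10^10/9^9)^N = (10000000000/387420489)^N.
The square-root prefactors combine to sqrt(2π·10N) / (sqrt(2π N)·sqrt(2π·9N)) = sqrt(10 / (2π·9·N)) = sqrt(5/(9π·18n)).
Substituting N = 18n: C(180n, 18n) ~ (10000000000/387420489)^(18n) · sqrt(5/(9π·18n)).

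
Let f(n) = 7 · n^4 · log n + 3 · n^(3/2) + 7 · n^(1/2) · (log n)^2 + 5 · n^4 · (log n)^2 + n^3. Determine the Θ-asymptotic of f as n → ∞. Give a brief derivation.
f(n) ∈ Θ(n^4 · (log n)^2)

Compare the terms by growth order. For large n, n^a · (log n)^b dominates n^a' · (log n)^b' iff a > a', or (a = a' and b > b'). Ranking the 5 terms shows the dominant one is 5 · n^4 · (log n)^2. Hence f(n) ∈ Θ(n^4 · (log n)^2).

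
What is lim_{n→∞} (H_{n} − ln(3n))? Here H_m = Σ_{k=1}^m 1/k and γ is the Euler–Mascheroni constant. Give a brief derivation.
lim = −ln 3 + γ

By Euler-Maclaurin, H_m = ln m + γ + O(1/m). So
  H_{n} − ln(3n) = ln(n) + γ − ln(3n) + O(1/n)
                       = ln(1/3) + γ + O(1/n).
Hence the limit is ln(1/3) + γ.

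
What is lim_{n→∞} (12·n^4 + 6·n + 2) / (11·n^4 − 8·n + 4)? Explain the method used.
lim = 12/11

For large n the leading n^4 terms dominate both numerator and denominator. Dividing top and bottom by n^4, every other term tends to 0, leaving 12/11.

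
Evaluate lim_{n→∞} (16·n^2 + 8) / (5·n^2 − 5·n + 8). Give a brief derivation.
lim = 16/5

For large n the leading n^2 terms dominate both numerator and denominator. Dividing top and bottom by n^2, every other term tends to 0, leaving 16/5.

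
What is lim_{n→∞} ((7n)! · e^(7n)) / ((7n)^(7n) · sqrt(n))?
lim = sqrt(2π·7)

Stirling: (7n)! ~ sqrt(2π·7n) · (7n/e)^(7n). Hence
  (7n)! · e^(7n) / (7n)^(7n) ~ sqrt(2π·7n).
Dividing by sqrt(n): sqrt(2π·7n) / sqrt(n) = sqrt(2π·7) · n^((1−1)/2), so the limit is sqrt(2π·7).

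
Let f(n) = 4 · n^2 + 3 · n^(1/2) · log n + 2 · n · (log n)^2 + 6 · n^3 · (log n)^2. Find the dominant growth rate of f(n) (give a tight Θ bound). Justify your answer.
f(n) ∈ Θ(n^3 · (log n)^2)

Compare the terms by growth order. For large n, n^a · (log n)^b dominates n^a' · (log n)^b' iff a > a', or (a = a' and b > b'). Ranking the 4 terms shows the dominant one is 6 · n^3 · (log n)^2. Hence f(n) ∈ Θ(n^3 · (log n)^2).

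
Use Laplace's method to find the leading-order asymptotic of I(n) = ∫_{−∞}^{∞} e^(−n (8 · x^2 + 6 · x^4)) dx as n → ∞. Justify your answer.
I(n) ~ sqrt(π/(8n))

φ(x) = 8 · x^2 + 6 · x^4 has its unique global minimum at x* = 0 (since φ'(x) = 16x + 24x^3 = 0 only at x = 0 for real x with both coefficients positive, and φ → ∞ as |x| → ∞). At x* = 0, φ(0) = 0 and φ''(0) = 16. Laplace's method then gives
  I(n) ~ sqrt(2π / (n · φ''(0))) · e^(−n φ(0)) = sqrt(2π / (16n)) = sqrt(π/(8n)).
The 6 · x^4 term contributes only at subleading order (an O(1/n) relative correction).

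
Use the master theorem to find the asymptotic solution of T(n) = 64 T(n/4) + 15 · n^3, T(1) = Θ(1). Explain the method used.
T(n) = Θ(n^3 log n)

log_4 64 = 3, and f(n) = 15 · n^3 = Θ(n^(log_4 64)). This is Case 2 of the master theorem: T(n) = Θ(f(n) · log n) = Θ(n^3 log n).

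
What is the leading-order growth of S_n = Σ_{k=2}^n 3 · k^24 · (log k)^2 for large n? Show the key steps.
S_n ~ 3 · n^25 · (log n)^2 / 25

By integral comparison, S_n = ∫_1^n 3 · x^24 · (log x)^2 dx + O(n^24 · (log n)^2). For the integral, the leading term of ∫_1^n x^24 (log x)^2 dx is n^25/25 · (log n)^2 (by repeated integration by parts; each step lowers the log-exponent and produces a relatively O(1/log n) correction). Hence S_n ~ 3 · n^25 · (log n)^2 / 25.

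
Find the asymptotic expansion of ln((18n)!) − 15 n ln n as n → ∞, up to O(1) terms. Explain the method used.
ln((18n)!) − 15 n ln n = 3 n ln n + 18(ln 18 − 1) n + (1/2) ln(2π·18n) + O(1/n)

Stirling: ln((18n)!) = 18n ln(18n) − 18n + (1/2) ln(2π·18n) + O(1/n).
Expand 18n ln(18n) = 18n (ln n + ln 18) = 18n ln n + 18n ln 18.
Subtract 15n ln n: leading term is (18 − 15) n ln n = 3 n ln n. The next term is 18n ln 18 − 18n = 18(ln 18 − 1) n. Then the (1/2) ln(2π·18n) correction.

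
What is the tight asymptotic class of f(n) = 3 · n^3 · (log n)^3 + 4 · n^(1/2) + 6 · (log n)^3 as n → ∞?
f(n) ∈ Θ(n^3 · (log n)^3)

Compare the terms by growth order. For large n, n^a · (log n)^b dominates n^a' · (log n)^b' iff a > a', or (a = a' and b > b'). Ranking the 3 terms shows the dominant one is 3 · n^3 · (log n)^3. Hence f(n) ∈ Θ(n^3 · (log n)^3).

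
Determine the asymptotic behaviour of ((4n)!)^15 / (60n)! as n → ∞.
((4n)!)^15/(60n)! ~ ((2π·4n)^(14/2) / sqrt(15)) · 15^(−15·4n)  →  0

Write N = 4n. Stirling: N! ~ sqrt(2π N)(N/e)^N and (15N)! ~ sqrt(2π·15N)·(15N/e)^(15N).
  (N!)^15/(15N)! ~ (2π N)^(15/2) (N/e)^(15N) / [sqrt(2π·15N) (15N/e)^(15N)]
     = (2π N)^(15/2) / sqrt(2π·15N) · (N/(15N))^(15N)
     = (2π N)^((15−1)/2) / sqrt(15) · 15^(−15N).
Since 15^15 > 1, the factor 15^(−15N) decays exponentially, so the ratio → 0. Substituting N = 4n gives the stated form.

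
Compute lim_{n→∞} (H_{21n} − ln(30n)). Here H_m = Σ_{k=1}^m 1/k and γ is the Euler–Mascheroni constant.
lim = ln(7/10) + γ

By Euler-Maclaurin, H_m = ln m + γ + O(1/m). So
  H_{21n} − ln(30n) = ln(21n) + γ − ln(30n) + O(1/n)
                       = ln(21/30) + γ + O(1/n).
Hence the limit is ln(21/30) + γ (= ln(7/10)).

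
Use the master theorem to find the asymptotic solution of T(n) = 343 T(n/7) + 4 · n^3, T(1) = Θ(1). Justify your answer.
T(n) = Θ(n^3 log n)

log_7 343 = 3, and f(n) = 4 · n^3 = Θ(n^(log_7 343)). This is Case 2 of the master theorem: T(n) = Θ(f(n) · log n) = Θ(n^3 log n).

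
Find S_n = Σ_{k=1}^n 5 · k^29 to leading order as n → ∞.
S_n ~ n^30 / 6

By integral comparison (Euler-Maclaurin), Σ_{k=1}^n 5 · k^29 = 5 · ∫_0^n x^29 dx + O(n^29) = 5 · n^30/30 = n^30 / 6 + O(n^29). (Equivalently, Faulhaber's formula gives the same leading term.)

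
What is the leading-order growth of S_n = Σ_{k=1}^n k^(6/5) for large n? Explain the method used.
S_n ~ (5/11) · n^(11/5)

Integral comparison: Σ_{k=1}^n k^(6/5) = ∫_0^n x^(6/5) dx + O(n^(6/5)). The integral is n^(1 + 6/5) / (1 + 6/5) = n^((6+5)/5) / ((6+5)/5) = (5/11) · n^(11/5).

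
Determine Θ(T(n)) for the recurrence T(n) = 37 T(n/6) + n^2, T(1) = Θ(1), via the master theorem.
T(n) = Θ(n^(log_6 37))

Master theorem: compare f(n) = n^2 to n^(log_6 37) where log_6 37 ≈ 2.015. Since 2 < log_6 37, we have f(n) = O(n^(log_6 37 − ε)) for some ε > 0 — Case 1. Hence T(n) = Θ(n^(log_6 37)).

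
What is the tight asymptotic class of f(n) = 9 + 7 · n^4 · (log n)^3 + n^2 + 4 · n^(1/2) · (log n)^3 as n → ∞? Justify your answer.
f(n) ∈ Θ(n^4 · (log n)^3)

Compare the terms by growth order. For large n, n^a · (log n)^b dominates n^a' · (log n)^b' iff a > a', or (a = a' and b > b'). Ranking the 4 terms shows the dominant one is 7 · n^4 · (log n)^3. Hence f(n) ∈ Θ(n^4 · (log n)^3).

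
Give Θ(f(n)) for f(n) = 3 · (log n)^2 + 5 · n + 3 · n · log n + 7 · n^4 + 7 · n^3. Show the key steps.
f(n) ∈ Θ(n^4)

Compare the terms by growth order. For large n, n^a · (log n)^b dominates n^a' · (log n)^b' iff a > a', or (a = a' and b > b'). Ranking the 5 terms shows the dominant one is 7 · n^4. Hence f(n) ∈ Θ(n^4).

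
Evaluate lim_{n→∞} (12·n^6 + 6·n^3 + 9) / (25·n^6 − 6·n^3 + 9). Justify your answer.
lim = 12/25

For large n the leading n^6 terms dominate both numerator and denominator. Dividing top and bottom by n^6, every other term tends to 0, leaving 12/25.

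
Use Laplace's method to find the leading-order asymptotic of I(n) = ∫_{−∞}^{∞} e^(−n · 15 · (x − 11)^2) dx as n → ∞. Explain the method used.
I(n) = sqrt(π/(15n))

Here φ(x) = 15 · (x − 11)^2 has its unique minimum at x* = 11 with φ(x*) = 0 and φ''(x*) = 30. Laplace's method gives
  I(n) ~ e^(−n φ(x*)) · sqrt(2π / (n · φ''(x*))) = sqrt(2π / (30n)) = sqrt(π/(15n)).
This is exact: substituting u = (x − 11)·sqrt(15n) gives I(n) = (1/sqrt(15n)) ∫_{−∞}^{∞} e^(−u^2) du = sqrt(π/(15n)).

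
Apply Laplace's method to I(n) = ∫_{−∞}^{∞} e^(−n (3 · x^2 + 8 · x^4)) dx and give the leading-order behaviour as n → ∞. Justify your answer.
I(n) ~ sqrt(π/(3n))

φ(x) = 3 · x^2 + 8 · x^4 has its unique global minimum at x* = 0 (since φ'(x) = 6x + 32x^3 = 0 only at x = 0 for real x with both coefficients positive, and φ → ∞ as |x| → ∞). At x* = 0, φ(0) = 0 and φ''(0) = 6. Laplace's method then gives
  I(n) ~ sqrt(2π / (n · φ''(0))) · e^(−n φ(0)) = sqrt(2π / (6n)) = sqrt(π/(3n)).
The 8 · x^4 term contributes only at subleading order (an O(1/n) relative correction).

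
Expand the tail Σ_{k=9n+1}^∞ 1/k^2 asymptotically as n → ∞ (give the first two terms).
Σ_{k>9n} 1/k^2 = 1/(1 · (9n)) − 1/(2 · (9n)^2) + O(1/(9n)^3)

Compare to the integral: ∫_{9n}^∞ x^(−2) dx = [−x^(−1)/1]_{9n}^∞ = 1/((2−1)·(9n)). The Euler-Maclaurin correction adds −f(9n)/2 = −1/(2·(9n)^2). Euler-Maclaurin then gives
  Σ_{k>9n} 1/k^2 = ∫_{9n}^∞ dx/x^2 − 1/(2·(9n)^2) + O(1/(9n)^3).
(Equivalently this is ζ(2) − Σ_{k≤9n} 1/k^2.)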